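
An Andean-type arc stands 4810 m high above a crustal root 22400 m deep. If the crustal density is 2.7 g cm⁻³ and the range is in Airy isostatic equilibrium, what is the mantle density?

Airy balance: ρ_c h = (ρ_m − ρ_c) r → ρ_m = ρ_c (1 + h/r).
ρ_m = 2.7 × (1 + 4810 m/22400 m) = 3.28 g cm⁻³.

3.28 g cm⁻³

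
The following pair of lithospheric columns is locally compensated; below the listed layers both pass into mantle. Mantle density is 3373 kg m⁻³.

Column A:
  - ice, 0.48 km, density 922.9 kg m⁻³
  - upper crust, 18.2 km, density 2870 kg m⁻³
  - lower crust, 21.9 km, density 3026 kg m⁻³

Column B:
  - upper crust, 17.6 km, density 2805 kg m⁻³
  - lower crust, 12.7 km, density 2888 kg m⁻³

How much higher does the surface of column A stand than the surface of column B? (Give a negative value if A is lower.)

0.526 km

For any compensation level in the mantle, the mantle terms cancel and isostasy reduces to e = (Σt_A − Σt_B) − (Σ(ρt)_A − Σ(ρt)_B) / ρ_m.
Σt_A = 40.58 km; Σt_B = 30.3 km; Σ(ρt)_A = 118946.392; Σ(ρt)_B = 86045.6 (in km·kg m⁻³).
e = (40.58 − 30.3) − (118946.392 − 86045.6) / 3373 = 0.526 km.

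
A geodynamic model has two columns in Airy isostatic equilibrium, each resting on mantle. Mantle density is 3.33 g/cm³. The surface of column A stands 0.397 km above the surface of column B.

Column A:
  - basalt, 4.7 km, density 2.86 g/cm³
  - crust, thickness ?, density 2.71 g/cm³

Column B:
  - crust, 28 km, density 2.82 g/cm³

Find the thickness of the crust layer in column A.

21.6 km

Take the compensation level at the base of the deeper column (depth z_c below the surface of column A) and equate Σ ρ_i t_i down to z_c; mantle fills any gap and the z_c terms cancel.
Column A: 4.7×2.86 + x×2.71 + (z_c − 4.7 − x)×3.33
Column B: 0.397×0 + 28×2.82 + (z_c − 0.397 − 28)×3.33
The z_c×3.33 term appears on both sides and cancels. Collect the known terms of each column as K = Σ(ρt)_known − 3.33 × (depth of known layers): K_A = 13.442 − 3.33×4.7 = −2.209; K_B = 78.96 − 3.33×(0.397 + 28) = −15.60201.
Balance: K_A − x×(3.33 − 2.71) = K_B, so x = (K_A − K_B)/(3.33 − 2.71) = 13.393/0.62 = 21.6 km.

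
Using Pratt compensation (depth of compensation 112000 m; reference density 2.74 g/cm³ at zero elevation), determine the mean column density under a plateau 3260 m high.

2.66 g/cm³

Pratt balance: ρ_ref D = ρ (D + h).
ρ = ρ_ref D/(D + h) = 2.74 × 112000 m/(112000 m + 3260 m) = 2.66 g/cm³.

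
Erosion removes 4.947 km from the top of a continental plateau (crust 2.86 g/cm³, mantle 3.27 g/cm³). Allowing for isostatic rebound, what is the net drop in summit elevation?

Rebound u = e ρ_c/ρ_m = 4.947 km × 2.86/3.27 = 4.327 km.
Net surface drop = e − u = 4.947 km − 4.327 km = e (ρ_m − ρ_c)/ρ_m = 0.62 km.

0.62 km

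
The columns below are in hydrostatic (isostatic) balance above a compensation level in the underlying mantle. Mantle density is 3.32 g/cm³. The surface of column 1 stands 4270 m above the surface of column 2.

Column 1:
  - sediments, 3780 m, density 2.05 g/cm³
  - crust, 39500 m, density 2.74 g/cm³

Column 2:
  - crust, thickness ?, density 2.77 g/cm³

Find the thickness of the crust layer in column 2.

24600 m

Take the compensation level at the base of the deeper column (depth z_c below the surface of column 1) and equate Σ ρ_i t_i down to z_c; mantle fills any gap and the z_c terms cancel.
Column 1: 3780×2.05 + 39500×2.74 + (z_c − 43280)×3.32
Column 2: 4270×0 + x×2.77 + (z_c − 4270 − 0 − x)×3.32
The z_c×3.32 term appears on both sides and cancels. Collect the known terms of each column as K = Σ(ρt)_known − 3.32 × (depth of known layers): K_1 = 115979 − 3.32×43280 = −27710.6; K_2 = 0 − 3.32×(4270 + 0) = −14176.4.
Balance: K_1 = K_2 − x×(3.32 − 2.77), so x = (K_2 − K_1)/(3.32 − 2.77) = 13534.2/0.55 = 24600 m.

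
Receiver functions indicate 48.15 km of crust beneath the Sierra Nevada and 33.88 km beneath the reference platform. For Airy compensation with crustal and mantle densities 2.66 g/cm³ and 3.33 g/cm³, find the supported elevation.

Excess crust Δ = 48.15 km − 33.88 km = 14.27 km, split between elevation h and root r with h + r = Δ.
Airy balance ρ_c h = (ρ_m − ρ_c) r gives r = h ρ_c/(ρ_m − ρ_c), so h (1 + ρ_c/(ρ_m − ρ_c)) = Δ, i.e. h = Δ (ρ_m − ρ_c)/ρ_m.
h = 14.27 km × 0.67/3.33 = 2.87 km.

2.87 km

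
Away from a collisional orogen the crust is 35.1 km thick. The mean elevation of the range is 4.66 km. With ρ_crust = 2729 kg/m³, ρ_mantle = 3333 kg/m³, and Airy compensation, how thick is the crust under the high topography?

Root depth r = h ρ_c / (ρ_m − ρ_c) = 4.66 km × 2729 / 604 = 21.05 km.
Total thickness = T + h + r = 35.1 km + 4.66 km + 21.05 km = 60.8 km.

60.8 km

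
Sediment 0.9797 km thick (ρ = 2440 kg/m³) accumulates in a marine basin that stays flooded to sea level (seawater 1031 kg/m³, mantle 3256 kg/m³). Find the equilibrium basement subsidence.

0.62 km

Submarine loading: the sediment displaces seawater, and the subsidence is in turn flooded, so s (ρ_m − ρ_w) = t (ρ_sed − ρ_w).
s = 0.9797 km × (2440 − 1031) / (3256 − 1031) = 0.62 km.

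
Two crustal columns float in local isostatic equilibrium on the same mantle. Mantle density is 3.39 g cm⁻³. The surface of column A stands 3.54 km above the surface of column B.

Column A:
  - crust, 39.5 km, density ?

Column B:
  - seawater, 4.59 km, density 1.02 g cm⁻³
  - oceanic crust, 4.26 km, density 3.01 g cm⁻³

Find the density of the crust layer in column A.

Take the compensation level at the base of the deeper column (depth z_c below the surface of column A) and equate Σ ρ_i t_i down to z_c; mantle fills any gap and the z_c terms cancel.
Column A: 39.5×ρ + (z_c − 39.5)×3.39
Column B: 3.54×0 + 4.59×1.02 + 4.26×3.01 + (z_c − 3.54 − 8.85)×3.39
The z_c×3.39 term appears on both sides and cancels. Collect the known terms of each column as K = Σ(ρt)_known − 3.39 × (depth of known layers): K_A = 0 − 3.39×39.5 = −133.905; K_B = 17.5044 − 3.39×(3.54 + 8.85) = −24.4977.
Balance: K_A + 39.5×ρ = K_B, so ρ = (K_B − K_A)/39.5 = 109.407/39.5 = 2.77 g cm⁻³.

2.77 g cm⁻³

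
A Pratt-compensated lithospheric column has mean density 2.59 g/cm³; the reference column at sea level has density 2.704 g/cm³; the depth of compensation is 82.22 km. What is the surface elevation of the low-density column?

ρ_ref D = ρ (D + h) → h = D (ρ_ref − ρ)/ρ.
h = 82.22 km × (2.704 − 2.59)/2.59 = 3.62 km.

3.62 km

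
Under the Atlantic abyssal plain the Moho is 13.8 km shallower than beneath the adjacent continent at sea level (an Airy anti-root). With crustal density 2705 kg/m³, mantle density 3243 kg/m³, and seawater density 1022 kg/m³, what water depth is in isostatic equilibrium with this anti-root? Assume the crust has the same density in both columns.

Replacing a thickness d of crust by seawater at the top must be balanced by replacing crust with mantle at the base: d (ρ_c − ρ_w) = a (ρ_m − ρ_c).
d = a (ρ_m − ρ_c)/(ρ_c − ρ_w) = 13.8 km × 538/1683 = 4.41 km.

4.41 km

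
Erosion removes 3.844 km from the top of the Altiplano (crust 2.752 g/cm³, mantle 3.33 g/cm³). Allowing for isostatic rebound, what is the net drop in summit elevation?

0.667 km

Rebound u = e ρ_c/ρ_m = 3.844 km × 2.752/3.33 = 3.177 km.
Net surface drop = e − u = 3.844 km − 3.177 km = e (ρ_m − ρ_c)/ρ_m = 0.667 km.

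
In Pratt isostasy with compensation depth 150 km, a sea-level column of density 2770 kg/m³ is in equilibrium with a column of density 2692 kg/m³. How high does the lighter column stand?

ρ_ref D = ρ (D + h) → h = D (ρ_ref − ρ)/ρ.
h = 150 km × (2770 − 2692)/2692 = 4.35 km.

4.35 km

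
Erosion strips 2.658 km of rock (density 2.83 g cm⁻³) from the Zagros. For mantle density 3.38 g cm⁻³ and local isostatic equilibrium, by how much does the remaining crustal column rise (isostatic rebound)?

2.23 km

Unloading: uplift u = e ρ_c/ρ_m = 2.658 km × 2.83/3.38 = 2.23 km.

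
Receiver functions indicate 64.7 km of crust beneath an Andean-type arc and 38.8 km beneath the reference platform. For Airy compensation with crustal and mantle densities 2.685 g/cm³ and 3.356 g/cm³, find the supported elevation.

Excess crust Δ = 64.7 km − 38.8 km = 25.9 km, split between elevation h and root r with h + r = Δ.
Airy balance ρ_c h = (ρ_m − ρ_c) r gives r = h ρ_c/(ρ_m − ρ_c), so h (1 + ρ_c/(ρ_m − ρ_c)) = Δ, i.e. h = Δ (ρ_m − ρ_c)/ρ_m.
h = 25.9 km × 0.671/3.356 = 5.18 km.

5.18 km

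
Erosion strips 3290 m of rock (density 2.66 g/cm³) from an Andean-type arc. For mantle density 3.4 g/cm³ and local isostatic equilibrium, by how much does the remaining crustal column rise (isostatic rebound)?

Unloading: uplift u = e ρ_c/ρ_m = 3290 m × 2.66/3.4 = 2570 m.

2570 m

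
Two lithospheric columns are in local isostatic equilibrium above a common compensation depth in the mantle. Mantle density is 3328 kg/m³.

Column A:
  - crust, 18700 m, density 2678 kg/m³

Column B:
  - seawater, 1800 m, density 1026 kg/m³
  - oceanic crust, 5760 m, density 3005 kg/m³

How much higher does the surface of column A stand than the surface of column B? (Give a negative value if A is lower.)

1850 m

For any compensation level in the mantle, the mantle terms cancel and isostasy reduces to e = (Σt_A − Σt_B) − (Σ(ρt)_A − Σ(ρt)_B) / ρ_m.
Σt_A = 18700 m; Σt_B = 7560 m; Σ(ρt)_A = 50078600; Σ(ρt)_B = 19155600 (in m·kg/m³).
e = (18700 − 7560) − (50078600 − 19155600) / 3328 = 1850 m.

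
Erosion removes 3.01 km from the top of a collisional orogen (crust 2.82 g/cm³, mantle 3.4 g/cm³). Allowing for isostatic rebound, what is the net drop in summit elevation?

Rebound u = e ρ_c/ρ_m = 3.01 km × 2.82/3.4 = 2.497 km.
Net surface drop = e − u = 3.01 km − 2.497 km = e (ρ_m − ρ_c)/ρ_m = 0.513 km.

0.513 km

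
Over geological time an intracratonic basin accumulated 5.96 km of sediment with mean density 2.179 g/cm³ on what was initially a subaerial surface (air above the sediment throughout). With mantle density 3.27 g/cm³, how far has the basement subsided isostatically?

3.97 km

Subaerial load: s = t ρ_sed / ρ_m = 5.96 km × 2.179/3.27 = 3.97 km.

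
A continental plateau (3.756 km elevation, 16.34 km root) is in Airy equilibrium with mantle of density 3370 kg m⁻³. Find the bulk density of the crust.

2740 kg m⁻³

ρ_c h = (ρ_m − ρ_c) r → ρ_c (h + r) = ρ_m r → ρ_c = ρ_m r / (h + r).
ρ_c = 3370 × 16.34 km / (3.756 km + 16.34 km) = 2740 kg m⁻³.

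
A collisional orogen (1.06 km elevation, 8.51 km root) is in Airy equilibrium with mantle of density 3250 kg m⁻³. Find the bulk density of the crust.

ρ_c h = (ρ_m − ρ_c) r → ρ_c (h + r) = ρ_m r → ρ_c = ρ_m r / (h + r).
ρ_c = 3250 × 8.51 km / (1.06 km + 8.51 km) = 2890 kg m⁻³.

2890 kg m⁻³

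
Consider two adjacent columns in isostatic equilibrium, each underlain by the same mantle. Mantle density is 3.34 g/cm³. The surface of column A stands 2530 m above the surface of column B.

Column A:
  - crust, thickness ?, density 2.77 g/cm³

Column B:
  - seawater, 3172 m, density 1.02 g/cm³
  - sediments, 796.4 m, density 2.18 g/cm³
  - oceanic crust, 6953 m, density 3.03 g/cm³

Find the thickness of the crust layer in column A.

Take the compensation level at the base of the deeper column (depth z_c below the surface of column A) and equate Σ ρ_i t_i down to z_c; mantle fills any gap and the z_c terms cancel.
Column A: x×2.77 + (z_c − 0 − x)×3.34
Column B: 2530×0 + 3172×1.02 + 796.4×2.18 + 6953×3.03 + (z_c − 2530 − 10921.4)×3.34
The z_c×3.34 term appears on both sides and cancels. Collect the known terms of each column as K = Σ(ρt)_known − 3.34 × (depth of known layers): K_A = 0 − 3.34×0 = 0; K_B = 26039.182 − 3.34×(2530 + 10921.4) = −18888.494.
Balance: K_A − x×(3.34 − 2.77) = K_B, so x = (K_A − K_B)/(3.34 − 2.77) = 18888.5/0.57 = 33100 m.

33100 m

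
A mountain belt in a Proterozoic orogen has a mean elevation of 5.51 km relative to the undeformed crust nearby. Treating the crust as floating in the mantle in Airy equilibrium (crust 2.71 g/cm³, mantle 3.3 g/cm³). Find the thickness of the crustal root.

Isostatic balance requires: the weight of the topography is balanced by the buoyancy of the root, ρ_c h = (ρ_m − ρ_c) r.
r = h · ρ_c / (ρ_m − ρ_c) = 5.51 km × 2.71 / (3.3 − 2.71) = 25.3 km.

25.3 km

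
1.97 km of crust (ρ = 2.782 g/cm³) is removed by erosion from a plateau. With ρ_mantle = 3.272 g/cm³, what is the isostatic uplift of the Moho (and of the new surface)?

1.67 km

Unloading: uplift u = e ρ_c/ρ_m = 1.97 km × 2.782/3.272 = 1.67 km.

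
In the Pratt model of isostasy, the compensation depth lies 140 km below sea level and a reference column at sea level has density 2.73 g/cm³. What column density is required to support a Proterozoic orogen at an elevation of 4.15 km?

2.65 g/cm³

Pratt balance: ρ_ref D = ρ (D + h).
ρ = ρ_ref D/(D + h) = 2.73 × 140 km/(140 km + 4.15 km) = 2.65 g/cm³.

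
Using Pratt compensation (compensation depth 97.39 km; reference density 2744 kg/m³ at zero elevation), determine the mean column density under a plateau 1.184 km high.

2710 kg/m³

Pratt balance: ρ_ref D = ρ (D + h).
ρ = ρ_ref D/(D + h) = 2744 × 97.39 km/(97.39 km + 1.184 km) = 2710 kg/m³.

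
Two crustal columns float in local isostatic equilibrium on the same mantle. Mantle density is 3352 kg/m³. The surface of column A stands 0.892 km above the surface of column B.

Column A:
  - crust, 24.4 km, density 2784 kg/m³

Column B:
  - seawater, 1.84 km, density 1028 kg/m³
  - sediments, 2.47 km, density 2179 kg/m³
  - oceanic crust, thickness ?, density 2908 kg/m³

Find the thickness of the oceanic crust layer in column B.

Take the compensation level at the base of the deeper column (depth z_c below the surface of column A) and equate Σ ρ_i t_i down to z_c; mantle fills any gap and the z_c terms cancel.
Column A: 24.4×2784 + (z_c − 24.4)×3352
Column B: 0.892×0 + 1.84×1028 + 2.47×2179 + x×2908 + (z_c − 0.892 − 4.31 − x)×3352
The z_c×3352 term appears on both sides and cancels. Collect the known terms of each column as K = Σ(ρt)_known − 3352 × (depth of known layers): K_A = 67929.6 − 3352×24.4 = −13859.2; K_B = 7273.65 − 3352×(0.892 + 4.31) = −10163.454.
Balance: K_A = K_B − x×(3352 − 2908), so x = (K_B − K_A)/(3352 − 2908) = 3695.75/444 = 8.32 km.

8.32 km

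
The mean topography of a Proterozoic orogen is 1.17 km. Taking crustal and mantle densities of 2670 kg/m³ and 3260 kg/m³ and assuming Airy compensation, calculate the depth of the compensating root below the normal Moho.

5.29 km

By Archimedes' principle applied to the lithosphere: the weight of the topography is balanced by the buoyancy of the root, ρ_c h = (ρ_m − ρ_c) r.
r = h · ρ_c / (ρ_m − ρ_c) = 1.17 km × 2670 / (3260 − 2670) = 5.29 km.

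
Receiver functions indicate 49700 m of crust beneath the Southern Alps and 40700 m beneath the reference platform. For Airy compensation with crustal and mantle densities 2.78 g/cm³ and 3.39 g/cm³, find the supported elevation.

1620 m

Excess crust Δ = 49700 m − 40700 m = 9000 m, split between elevation h and root r with h + r = Δ.
Airy balance ρ_c h = (ρ_m − ρ_c) r gives r = h ρ_c/(ρ_m − ρ_c), so h (1 + ρ_c/(ρ_m − ρ_c)) = Δ, i.e. h = Δ (ρ_m − ρ_c)/ρ_m.
h = 9000 m × 0.61/3.39 = 1620 m.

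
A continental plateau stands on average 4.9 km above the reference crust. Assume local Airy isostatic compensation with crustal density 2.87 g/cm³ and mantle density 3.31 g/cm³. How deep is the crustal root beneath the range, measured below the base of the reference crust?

Isostatic balance requires: the weight of the topography is balanced by the buoyancy of the root, ρ_c h = (ρ_m − ρ_c) r.
r = h · ρ_c / (ρ_m − ρ_c) = 4.9 km × 2.87 / (3.31 − 2.87) = 32 km.

32 km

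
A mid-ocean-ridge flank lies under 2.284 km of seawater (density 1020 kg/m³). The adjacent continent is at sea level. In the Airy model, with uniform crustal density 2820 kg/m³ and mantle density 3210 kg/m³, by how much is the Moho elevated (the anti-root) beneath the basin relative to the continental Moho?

10.5 km

For local isostatic compensation: replacing crust with seawater at the top is compensated by replacing crust with mantle at the base: d (ρ_c − ρ_w) = a (ρ_m − ρ_c).
a = d (ρ_c − ρ_w)/(ρ_m − ρ_c) = 2.284 km × 1800/390 = 10.5 km.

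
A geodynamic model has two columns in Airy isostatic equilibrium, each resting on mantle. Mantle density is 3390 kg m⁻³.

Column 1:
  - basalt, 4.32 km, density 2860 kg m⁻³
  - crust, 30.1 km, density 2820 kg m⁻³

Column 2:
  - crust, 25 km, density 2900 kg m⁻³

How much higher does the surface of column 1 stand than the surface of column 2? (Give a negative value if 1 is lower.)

For any compensation level in the mantle, the mantle terms cancel and isostasy reduces to e = (Σt_1 − Σt_2) − (Σ(ρt)_1 − Σ(ρt)_2) / ρ_m.
Σt_1 = 34.42 km; Σt_2 = 25 km; Σ(ρt)_1 = 97237.2; Σ(ρt)_2 = 72500 (in km·kg m⁻³).
e = (34.42 − 25) − (97237.2 − 72500) / 3390 = 2.12 km.

2.12 km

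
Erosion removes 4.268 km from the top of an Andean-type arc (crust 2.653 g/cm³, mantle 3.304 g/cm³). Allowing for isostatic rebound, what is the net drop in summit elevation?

Rebound u = e ρ_c/ρ_m = 4.268 km × 2.653/3.304 = 3.427 km.
Net surface drop = e − u = 4.268 km − 3.427 km = e (ρ_m − ρ_c)/ρ_m = 0.841 km.

0.841 km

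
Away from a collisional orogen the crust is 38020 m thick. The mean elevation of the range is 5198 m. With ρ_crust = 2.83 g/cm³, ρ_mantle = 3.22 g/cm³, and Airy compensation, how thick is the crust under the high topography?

80900 m

Root depth r = h ρ_c / (ρ_m − ρ_c) = 5198 m × 2.83 / 0.39 = 37720 m.
Total thickness = T + h + r = 38020 m + 5198 m + 37720 m = 80900 m.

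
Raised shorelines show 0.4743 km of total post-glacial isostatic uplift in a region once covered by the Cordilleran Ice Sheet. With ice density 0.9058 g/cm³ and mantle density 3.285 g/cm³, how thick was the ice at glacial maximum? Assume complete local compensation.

1.72 km

u = t ρ_ice/ρ_m → t = u ρ_m/ρ_ice = 0.4743 km × 3.285/0.9058 = 1.72 km.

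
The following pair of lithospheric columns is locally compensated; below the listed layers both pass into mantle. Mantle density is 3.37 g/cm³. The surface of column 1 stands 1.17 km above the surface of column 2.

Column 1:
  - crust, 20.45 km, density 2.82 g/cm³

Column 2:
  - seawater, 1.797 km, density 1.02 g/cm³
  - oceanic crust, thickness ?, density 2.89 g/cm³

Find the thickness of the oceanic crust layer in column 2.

Take the compensation level at the base of the deeper column (depth z_c below the surface of column 1) and equate Σ ρ_i t_i down to z_c; mantle fills any gap and the z_c terms cancel.
Column 1: 20.45×2.82 + (z_c − 20.45)×3.37
Column 2: 1.17×0 + 1.797×1.02 + x×2.89 + (z_c − 1.17 − 1.797 − x)×3.37
The z_c×3.37 term appears on both sides and cancels. Collect the known terms of each column as K = Σ(ρt)_known − 3.37 × (depth of known layers): K_1 = 57.669 − 3.37×20.45 = −11.2475; K_2 = 1.83294 − 3.37×(1.17 + 1.797) = −8.16585.
Balance: K_1 = K_2 − x×(3.37 − 2.89), so x = (K_2 − K_1)/(3.37 − 2.89) = 3.08165/0.48 = 6.42 km.

6.42 km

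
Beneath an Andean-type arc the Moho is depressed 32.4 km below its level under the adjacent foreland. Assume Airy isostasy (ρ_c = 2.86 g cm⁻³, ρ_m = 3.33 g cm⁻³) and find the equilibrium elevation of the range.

Balancing pressure at the compensation depth: ρ_c h = (ρ_m − ρ_c) r.
h = r (ρ_m − ρ_c) / ρ_c = 32.4 km × (3.33 − 2.86) / 2.86 = 5.32 km.

5.32 km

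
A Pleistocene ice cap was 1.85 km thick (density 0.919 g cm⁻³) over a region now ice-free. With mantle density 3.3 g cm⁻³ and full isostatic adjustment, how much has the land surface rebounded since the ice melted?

Removing the load lets mantle flow back in; uplift u satisfies ρ_ice t = ρ_m u.
u = t ρ_ice/ρ_m = 1.85 km × 0.919/3.3 = 0.515 km.

0.515 km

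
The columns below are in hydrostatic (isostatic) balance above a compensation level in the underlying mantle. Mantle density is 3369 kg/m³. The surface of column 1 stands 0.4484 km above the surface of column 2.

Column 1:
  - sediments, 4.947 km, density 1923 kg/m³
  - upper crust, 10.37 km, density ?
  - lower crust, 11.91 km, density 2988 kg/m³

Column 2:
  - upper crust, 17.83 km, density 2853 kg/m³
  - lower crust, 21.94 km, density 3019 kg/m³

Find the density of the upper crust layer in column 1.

2720 kg/m³

Take the compensation level at the base of the deeper column (depth z_c below the surface of column 1) and equate Σ ρ_i t_i down to z_c; mantle fills any gap and the z_c terms cancel.
Column 1: 4.947×1923 + 10.37×ρ + 11.91×2988 + (z_c − 27.227)×3369
Column 2: 0.4484×0 + 17.83×2853 + 21.94×3019 + (z_c − 0.4484 − 39.77)×3369
The z_c×3369 term appears on both sides and cancels. Collect the known terms of each column as K = Σ(ρt)_known − 3369 × (depth of known layers): K_1 = 45100.161 − 3369×27.227 = −46627.602; K_2 = 117105.85 − 3369×(0.4484 + 39.77) = −18389.9396.
Balance: K_1 + 10.37×ρ = K_2, so ρ = (K_2 − K_1)/10.37 = 28237.7/10.37 = 2720 kg/m³.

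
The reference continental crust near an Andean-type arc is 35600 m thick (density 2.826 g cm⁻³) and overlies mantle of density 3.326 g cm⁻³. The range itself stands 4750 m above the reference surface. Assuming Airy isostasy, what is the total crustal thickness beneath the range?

Root depth r = h ρ_c / (ρ_m − ρ_c) = 4750 m × 2.826 / 0.5 = 26850 m.
Total thickness = T + h + r = 35600 m + 4750 m + 26850 m = 67200 m.

67200 m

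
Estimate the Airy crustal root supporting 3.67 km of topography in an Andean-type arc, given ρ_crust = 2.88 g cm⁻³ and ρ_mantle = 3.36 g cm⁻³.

By Archimedes' principle applied to the lithosphere: the weight of the topography is balanced by the buoyancy of the root, ρ_c h = (ρ_m − ρ_c) r.
r = h · ρ_c / (ρ_m − ρ_c) = 3.67 km × 2.88 / (3.36 − 2.88) = 22 km.

22 km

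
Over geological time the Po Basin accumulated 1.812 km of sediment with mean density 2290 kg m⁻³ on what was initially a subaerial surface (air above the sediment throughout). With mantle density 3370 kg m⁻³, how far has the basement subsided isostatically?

Subaerial load: s = t ρ_sed / ρ_m = 1.812 km × 2290/3370 = 1.23 km.

1.23 km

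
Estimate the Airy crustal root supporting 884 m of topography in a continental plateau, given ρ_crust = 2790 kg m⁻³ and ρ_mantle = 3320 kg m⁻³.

Balancing pressure at the compensation depth: the weight of the topography is balanced by the buoyancy of the root, ρ_c h = (ρ_m − ρ_c) r.
r = h · ρ_c / (ρ_m − ρ_c) = 884 m × 2790 / (3320 − 2790) = 4650 m.

4650 m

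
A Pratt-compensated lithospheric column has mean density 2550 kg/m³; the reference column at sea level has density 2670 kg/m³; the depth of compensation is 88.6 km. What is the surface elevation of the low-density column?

ρ_ref D = ρ (D + h) → h = D (ρ_ref − ρ)/ρ.
h = 88.6 km × (2670 − 2550)/2550 = 4.17 km.

4.17 km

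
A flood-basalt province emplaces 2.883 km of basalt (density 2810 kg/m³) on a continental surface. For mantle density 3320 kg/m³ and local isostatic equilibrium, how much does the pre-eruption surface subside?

2.44 km

Subaerial loading: s = t ρ_load / ρ_m.
s = 2.883 km × 2810/3320 = 2.44 km.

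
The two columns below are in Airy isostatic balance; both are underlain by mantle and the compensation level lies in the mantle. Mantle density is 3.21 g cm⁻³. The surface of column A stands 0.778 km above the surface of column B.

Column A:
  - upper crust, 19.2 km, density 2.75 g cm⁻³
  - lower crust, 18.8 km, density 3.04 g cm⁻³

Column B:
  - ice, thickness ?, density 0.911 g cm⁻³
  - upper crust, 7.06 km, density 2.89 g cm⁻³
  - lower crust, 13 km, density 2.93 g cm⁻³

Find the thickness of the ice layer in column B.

1.58 km

Take the compensation level at the base of the deeper column (depth z_c below the surface of column A) and equate Σ ρ_i t_i down to z_c; mantle fills any gap and the z_c terms cancel.
Column A: 19.2×2.75 + 18.8×3.04 + (z_c − 38)×3.21
Column B: 0.778×0 + x×0.911 + 7.06×2.89 + 13×2.93 + (z_c − 0.778 − 20.06 − x)×3.21
The z_c×3.21 term appears on both sides and cancels. Collect the known terms of each column as K = Σ(ρt)_known − 3.21 × (depth of known layers): K_A = 109.952 − 3.21×38 = −12.028; K_B = 58.4934 − 3.21×(0.778 + 20.06) = −8.39658.
Balance: K_A = K_B − x×(3.21 − 0.911), so x = (K_B − K_A)/(3.21 − 0.911) = 3.63142/2.299 = 1.58 km.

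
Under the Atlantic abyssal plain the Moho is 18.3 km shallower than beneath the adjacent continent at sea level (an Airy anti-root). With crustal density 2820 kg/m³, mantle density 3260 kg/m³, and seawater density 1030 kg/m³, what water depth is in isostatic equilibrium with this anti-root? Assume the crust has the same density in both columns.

Replacing a thickness d of crust by seawater at the top must be balanced by replacing crust with mantle at the base: d (ρ_c − ρ_w) = a (ρ_m − ρ_c).
d = a (ρ_m − ρ_c)/(ρ_c − ρ_w) = 18.3 km × 440/1790 = 4.5 km.

4.5 km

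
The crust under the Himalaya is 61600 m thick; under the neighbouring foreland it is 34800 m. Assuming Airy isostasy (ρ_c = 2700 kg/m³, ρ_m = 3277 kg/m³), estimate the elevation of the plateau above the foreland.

4720 m

Excess crust Δ = 61600 m − 34800 m = 26800 m, split between elevation h and root r with h + r = Δ.
Airy balance ρ_c h = (ρ_m − ρ_c) r gives r = h ρ_c/(ρ_m − ρ_c), so h (1 + ρ_c/(ρ_m − ρ_c)) = Δ, i.e. h = Δ (ρ_m − ρ_c)/ρ_m.
h = 26800 m × 577/3277 = 4720 m.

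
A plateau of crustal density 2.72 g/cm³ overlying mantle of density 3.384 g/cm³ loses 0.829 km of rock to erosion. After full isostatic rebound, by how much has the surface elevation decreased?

Rebound u = e ρ_c/ρ_m = 0.829 km × 2.72/3.384 = 0.6663 km.
Net surface drop = e − u = 0.829 km − 0.6663 km = e (ρ_m − ρ_c)/ρ_m = 0.163 km.

0.163 km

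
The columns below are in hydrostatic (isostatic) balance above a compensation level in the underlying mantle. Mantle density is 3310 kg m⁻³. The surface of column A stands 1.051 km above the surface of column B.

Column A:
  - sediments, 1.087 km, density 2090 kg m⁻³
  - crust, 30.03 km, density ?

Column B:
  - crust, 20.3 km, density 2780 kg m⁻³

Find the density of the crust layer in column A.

Take the compensation level at the base of the deeper column (depth z_c below the surface of column A) and equate Σ ρ_i t_i down to z_c; mantle fills any gap and the z_c terms cancel.
Column A: 1.087×2090 + 30.03×ρ + (z_c − 31.117)×3310
Column B: 1.051×0 + 20.3×2780 + (z_c − 1.051 − 20.3)×3310
The z_c×3310 term appears on both sides and cancels. Collect the known terms of each column as K = Σ(ρt)_known − 3310 × (depth of known layers): K_A = 2271.83 − 3310×31.117 = −100725.44; K_B = 56434 − 3310×(1.051 + 20.3) = −14237.81.
Balance: K_A + 30.03×ρ = K_B, so ρ = (K_B − K_A)/30.03 = 86487.6/30.03 = 2880 kg m⁻³.

2880 kg m⁻³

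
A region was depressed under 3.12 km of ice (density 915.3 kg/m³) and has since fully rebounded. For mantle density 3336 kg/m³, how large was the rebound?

0.856 km

Removing the load lets mantle flow back in; uplift u satisfies ρ_ice t = ρ_m u.
u = t ρ_ice/ρ_m = 3.12 km × 915.3/3336 = 0.856 km.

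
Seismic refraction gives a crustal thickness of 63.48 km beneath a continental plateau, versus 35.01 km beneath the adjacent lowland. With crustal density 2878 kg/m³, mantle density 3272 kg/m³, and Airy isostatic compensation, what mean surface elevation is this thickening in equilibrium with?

Excess crust Δ = 63.48 km − 35.01 km = 28.47 km, split between elevation h and root r with h + r = Δ.
Airy balance ρ_c h = (ρ_m − ρ_c) r gives r = h ρ_c/(ρ_m − ρ_c), so h (1 + ρ_c/(ρ_m − ρ_c)) = Δ, i.e. h = Δ (ρ_m − ρ_c)/ρ_m.
h = 28.47 km × 394/3272 = 3.43 km.

3.43 km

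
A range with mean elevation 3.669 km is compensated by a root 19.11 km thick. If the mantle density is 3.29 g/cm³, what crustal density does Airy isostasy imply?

ρ_c h = (ρ_m − ρ_c) r → ρ_c (h + r) = ρ_m r → ρ_c = ρ_m r / (h + r).
ρ_c = 3.29 × 19.11 km / (3.669 km + 19.11 km) = 2.76 g/cm³.

2.76 g/cm³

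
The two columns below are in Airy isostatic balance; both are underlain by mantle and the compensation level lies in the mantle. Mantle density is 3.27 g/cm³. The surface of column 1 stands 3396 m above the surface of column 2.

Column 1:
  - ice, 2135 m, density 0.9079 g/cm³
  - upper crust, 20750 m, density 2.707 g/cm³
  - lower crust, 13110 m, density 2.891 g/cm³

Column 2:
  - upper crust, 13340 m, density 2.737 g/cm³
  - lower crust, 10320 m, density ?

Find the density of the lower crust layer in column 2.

2.93 g/cm³

Take the compensation level at the base of the deeper column (depth z_c below the surface of column 1) and equate Σ ρ_i t_i down to z_c; mantle fills any gap and the z_c terms cancel.
Column 1: 2135×0.9079 + 20750×2.707 + 13110×2.891 + (z_c − 35995)×3.27
Column 2: 3396×0 + 13340×2.737 + 10320×ρ + (z_c − 3396 − 23660)×3.27
The z_c×3.27 term appears on both sides and cancels. Collect the known terms of each column as K = Σ(ρt)_known − 3.27 × (depth of known layers): K_1 = 96009.6265 − 3.27×35995 = −21694.0235; K_2 = 36511.58 − 3.27×(3396 + 23660) = −51961.54.
Balance: K_1 = K_2 + 10320×ρ, so ρ = (K_1 − K_2)/10320 = 30267.5/10320 = 2.93 g/cm³.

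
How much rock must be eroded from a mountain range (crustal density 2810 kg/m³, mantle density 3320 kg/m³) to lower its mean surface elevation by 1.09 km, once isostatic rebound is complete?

Net drop Δ = e − u = e − e ρ_c/ρ_m = e (ρ_m − ρ_c)/ρ_m.
e = Δ ρ_m/(ρ_m − ρ_c) = 1.09 km × 3320/510 = 7.1 km.

7.1 km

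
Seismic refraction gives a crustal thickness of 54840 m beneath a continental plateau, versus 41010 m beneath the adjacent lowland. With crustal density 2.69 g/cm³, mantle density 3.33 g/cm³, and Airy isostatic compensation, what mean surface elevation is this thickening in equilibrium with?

Excess crust Δ = 54840 m − 41010 m = 13830 m, split between elevation h and root r with h + r = Δ.
Airy balance ρ_c h = (ρ_m − ρ_c) r gives r = h ρ_c/(ρ_m − ρ_c), so h (1 + ρ_c/(ρ_m − ρ_c)) = Δ, i.e. h = Δ (ρ_m − ρ_c)/ρ_m.
h = 13830 m × 0.64/3.33 = 2660 m.

2660 m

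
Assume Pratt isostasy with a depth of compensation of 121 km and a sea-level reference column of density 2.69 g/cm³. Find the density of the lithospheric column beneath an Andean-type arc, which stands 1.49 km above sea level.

Pratt balance: ρ_ref D = ρ (D + h).
ρ = ρ_ref D/(D + h) = 2.69 × 121 km/(121 km + 1.49 km) = 2.66 g/cm³.

2.66 g/cm³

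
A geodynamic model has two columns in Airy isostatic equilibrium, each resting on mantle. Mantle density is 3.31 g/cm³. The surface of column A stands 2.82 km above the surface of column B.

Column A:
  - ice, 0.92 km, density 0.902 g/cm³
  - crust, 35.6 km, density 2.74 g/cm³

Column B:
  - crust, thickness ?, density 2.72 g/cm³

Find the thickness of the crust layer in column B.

Take the compensation level at the base of the deeper column (depth z_c below the surface of column A) and equate Σ ρ_i t_i down to z_c; mantle fills any gap and the z_c terms cancel.
Column A: 0.92×0.902 + 35.6×2.74 + (z_c − 36.52)×3.31
Column B: 2.82×0 + x×2.72 + (z_c − 2.82 − 0 − x)×3.31
The z_c×3.31 term appears on both sides and cancels. Collect the known terms of each column as K = Σ(ρt)_known − 3.31 × (depth of known layers): K_A = 98.37384 − 3.31×36.52 = −22.50736; K_B = 0 − 3.31×(2.82 + 0) = −9.3342.
Balance: K_A = K_B − x×(3.31 − 2.72), so x = (K_B − K_A)/(3.31 − 2.72) = 13.1732/0.59 = 22.3 km.

22.3 km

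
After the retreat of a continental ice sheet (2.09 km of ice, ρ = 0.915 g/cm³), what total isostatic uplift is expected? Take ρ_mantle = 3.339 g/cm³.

Removing the load lets mantle flow back in; uplift u satisfies ρ_ice t = ρ_m u.
u = t ρ_ice/ρ_m = 2.09 km × 0.915/3.339 = 0.573 km.

0.573 km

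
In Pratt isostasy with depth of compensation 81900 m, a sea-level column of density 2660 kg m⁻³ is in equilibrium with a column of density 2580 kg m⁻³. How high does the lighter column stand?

2540 m

ρ_ref D = ρ (D + h) → h = D (ρ_ref − ρ)/ρ.
h = 81900 m × (2660 − 2580)/2580 = 2540 m.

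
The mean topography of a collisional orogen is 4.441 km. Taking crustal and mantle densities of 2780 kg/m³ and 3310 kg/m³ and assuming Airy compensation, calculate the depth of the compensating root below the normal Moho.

By Archimedes' principle applied to the lithosphere: the weight of the topography is balanced by the buoyancy of the root, ρ_c h = (ρ_m − ρ_c) r.
r = h · ρ_c / (ρ_m − ρ_c) = 4.441 km × 2780 / (3310 − 2780) = 23.3 km.

23.3 km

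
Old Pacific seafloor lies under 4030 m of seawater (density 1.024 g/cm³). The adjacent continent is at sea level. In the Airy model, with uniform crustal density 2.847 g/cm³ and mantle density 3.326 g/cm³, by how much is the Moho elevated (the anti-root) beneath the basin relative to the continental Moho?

15300 m

Balancing pressure at the compensation depth: replacing crust with seawater at the top is compensated by replacing crust with mantle at the base: d (ρ_c − ρ_w) = a (ρ_m − ρ_c).
a = d (ρ_c − ρ_w)/(ρ_m − ρ_c) = 4030 m × 1.823/0.479 = 15300 m.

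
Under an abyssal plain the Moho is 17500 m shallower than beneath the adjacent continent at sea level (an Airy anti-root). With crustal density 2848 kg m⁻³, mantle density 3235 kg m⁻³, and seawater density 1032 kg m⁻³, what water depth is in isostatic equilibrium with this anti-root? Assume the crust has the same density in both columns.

Replacing a thickness d of crust by seawater at the top must be balanced by replacing crust with mantle at the base: d (ρ_c − ρ_w) = a (ρ_m − ρ_c).
d = a (ρ_m − ρ_c)/(ρ_c − ρ_w) = 17500 m × 387/1816 = 3730 m.

3730 m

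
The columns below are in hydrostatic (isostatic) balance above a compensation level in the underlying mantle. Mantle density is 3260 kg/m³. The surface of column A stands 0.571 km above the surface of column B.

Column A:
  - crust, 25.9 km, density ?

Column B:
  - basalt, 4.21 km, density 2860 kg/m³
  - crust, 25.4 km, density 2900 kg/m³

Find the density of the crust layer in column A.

Take the compensation level at the base of the deeper column (depth z_c below the surface of column A) and equate Σ ρ_i t_i down to z_c; mantle fills any gap and the z_c terms cancel.
Column A: 25.9×ρ + (z_c − 25.9)×3260
Column B: 0.571×0 + 4.21×2860 + 25.4×2900 + (z_c − 0.571 − 29.61)×3260
The z_c×3260 term appears on both sides and cancels. Collect the known terms of each column as K = Σ(ρt)_known − 3260 × (depth of known layers): K_A = 0 − 3260×25.9 = −84434; K_B = 85700.6 − 3260×(0.571 + 29.61) = −12689.46.
Balance: K_A + 25.9×ρ = K_B, so ρ = (K_B − K_A)/25.9 = 71744.5/25.9 = 2770 kg/m³.

2770 kg/m³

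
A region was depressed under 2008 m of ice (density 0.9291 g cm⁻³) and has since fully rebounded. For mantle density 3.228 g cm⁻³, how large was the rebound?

Removing the load lets mantle flow back in; uplift u satisfies ρ_ice t = ρ_m u.
u = t ρ_ice/ρ_m = 2008 m × 0.9291/3.228 = 578 m.

578 m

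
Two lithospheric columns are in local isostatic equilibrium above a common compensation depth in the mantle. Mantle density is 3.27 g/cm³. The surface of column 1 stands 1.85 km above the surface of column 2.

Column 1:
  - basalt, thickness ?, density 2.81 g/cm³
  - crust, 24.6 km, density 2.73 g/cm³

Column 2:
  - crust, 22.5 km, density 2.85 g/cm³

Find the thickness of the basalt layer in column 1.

Take the compensation level at the base of the deeper column (depth z_c below the surface of column 1) and equate Σ ρ_i t_i down to z_c; mantle fills any gap and the z_c terms cancel.
Column 1: x×2.81 + 24.6×2.73 + (z_c − 24.6 − x)×3.27
Column 2: 1.85×0 + 22.5×2.85 + (z_c − 1.85 − 22.5)×3.27
The z_c×3.27 term appears on both sides and cancels. Collect the known terms of each column as K = Σ(ρt)_known − 3.27 × (depth of known layers): K_1 = 67.158 − 3.27×24.6 = −13.284; K_2 = 64.125 − 3.27×(1.85 + 22.5) = −15.4995.
Balance: K_1 − x×(3.27 − 2.81) = K_2, so x = (K_1 − K_2)/(3.27 − 2.81) = 2.2155/0.46 = 4.82 km.

4.82 km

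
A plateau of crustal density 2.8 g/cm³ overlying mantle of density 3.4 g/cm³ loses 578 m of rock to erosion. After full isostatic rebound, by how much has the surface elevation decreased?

102 m

Rebound u = e ρ_c/ρ_m = 578 m × 2.8/3.4 = 476 m.
Net surface drop = e − u = 578 m − 476 m = e (ρ_m − ρ_c)/ρ_m = 102 m.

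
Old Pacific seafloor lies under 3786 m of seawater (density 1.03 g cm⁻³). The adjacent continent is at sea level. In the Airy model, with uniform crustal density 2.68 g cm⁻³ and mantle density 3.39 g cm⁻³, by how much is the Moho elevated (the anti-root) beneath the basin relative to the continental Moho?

8800 m

For local isostatic compensation: replacing crust with seawater at the top is compensated by replacing crust with mantle at the base: d (ρ_c − ρ_w) = a (ρ_m − ρ_c).
a = d (ρ_c − ρ_w)/(ρ_m − ρ_c) = 3786 m × 1.65/0.71 = 8800 m.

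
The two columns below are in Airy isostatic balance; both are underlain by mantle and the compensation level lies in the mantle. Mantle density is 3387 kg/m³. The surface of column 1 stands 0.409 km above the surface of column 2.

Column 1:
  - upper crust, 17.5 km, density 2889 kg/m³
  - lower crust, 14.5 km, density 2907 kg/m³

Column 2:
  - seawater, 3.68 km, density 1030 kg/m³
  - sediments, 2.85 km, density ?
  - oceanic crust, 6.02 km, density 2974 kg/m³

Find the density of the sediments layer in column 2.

2290 kg/m³

Take the compensation level at the base of the deeper column (depth z_c below the surface of column 1) and equate Σ ρ_i t_i down to z_c; mantle fills any gap and the z_c terms cancel.
Column 1: 17.5×2889 + 14.5×2907 + (z_c − 32)×3387
Column 2: 0.409×0 + 3.68×1030 + 2.85×ρ + 6.02×2974 + (z_c − 0.409 − 12.55)×3387
The z_c×3387 term appears on both sides and cancels. Collect the known terms of each column as K = Σ(ρt)_known − 3387 × (depth of known layers): K_1 = 92709 − 3387×32 = −15675; K_2 = 21693.88 − 3387×(0.409 + 12.55) = −22198.253.
Balance: K_1 = K_2 + 2.85×ρ, so ρ = (K_1 − K_2)/2.85 = 6523.25/2.85 = 2290 kg/m³.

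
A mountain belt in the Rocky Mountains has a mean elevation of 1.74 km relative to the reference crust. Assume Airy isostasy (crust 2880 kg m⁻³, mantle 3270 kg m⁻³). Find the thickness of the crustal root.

In Airy isostatic equilibrium: the weight of the topography is balanced by the buoyancy of the root, ρ_c h = (ρ_m − ρ_c) r.
r = h · ρ_c / (ρ_m − ρ_c) = 1.74 km × 2880 / (3270 − 2880) = 12.8 km.

12.8 km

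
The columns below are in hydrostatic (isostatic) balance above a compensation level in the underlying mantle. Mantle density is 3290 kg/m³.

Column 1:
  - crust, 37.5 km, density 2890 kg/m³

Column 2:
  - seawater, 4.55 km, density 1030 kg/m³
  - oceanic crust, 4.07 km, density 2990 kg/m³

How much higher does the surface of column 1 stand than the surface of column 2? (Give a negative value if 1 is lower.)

1.06 km

For any compensation level in the mantle, the mantle terms cancel and isostasy reduces to e = (Σt_1 − Σt_2) − (Σ(ρt)_1 − Σ(ρt)_2) / ρ_m.
Σt_1 = 37.5 km; Σt_2 = 8.62 km; Σ(ρt)_1 = 108375; Σ(ρt)_2 = 16855.8 (in km·kg/m³).
e = (37.5 − 8.62) − (108375 − 16855.8) / 3290 = 1.06 km.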